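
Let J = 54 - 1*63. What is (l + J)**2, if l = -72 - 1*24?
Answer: 11025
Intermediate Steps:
l = -96 (l = -72 - 24 = -96)
J = -9 (J = 54 - 63 = -9)
(l + J)**2 = (-96 - 9)**2 = (-105)**2 = 11025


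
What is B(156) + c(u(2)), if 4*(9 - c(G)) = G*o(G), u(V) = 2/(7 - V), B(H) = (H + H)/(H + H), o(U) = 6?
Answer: 47/5 ≈ 9.4000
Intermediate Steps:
B(H) = 1 (B(H) = (2*H)/((2*H)) = (2*H)*(1/(2*H)) = 1)
c(G) = 9 - 3*G/2 (c(G) = 9 - G*6/4 = 9 - 3*G/2)
B(156) + c(u(2)) = 1 + (9 - (-3)/(-7 + 2)) = 1 + (9 - (-3)/(-5)) = 1 + (9 - (-3)*(-1)/5) = 1 + (9 - 3/2*⅖) = 1 + (9 - ⅗) = 1 + 42/5 = 47/5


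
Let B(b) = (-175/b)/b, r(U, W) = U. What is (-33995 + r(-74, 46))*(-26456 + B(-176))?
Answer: 27919587438939/30976 ≈ 9.0133e+8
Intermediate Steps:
B(b) = -175/b²
(-33995 + r(-74, 46))*(-26456 + B(-176)) = (-33995 - 74)*(-26456 - 175/(-176)²) = -34069*(-26456 - 175*1/30976) = -34069*(-26456 - 175/30976) = -34069*(-819501231/30976) = 27919587438939/30976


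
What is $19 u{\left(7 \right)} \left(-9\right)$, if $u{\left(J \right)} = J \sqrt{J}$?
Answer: $- 1197 \sqrt{7} \approx -3167.0$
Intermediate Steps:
$u{\left(J \right)} = J^{\frac{3}{2}}$
$19 u{\left(7 \right)} \left(-9\right) = 19 \cdot 7^{\frac{3}{2}} \left(-9\right) = 19 \cdot 7 \sqrt{7} \left(-9\right) = 133 \sqrt{7} \left(-9\right) = - 1197 \sqrt{7}$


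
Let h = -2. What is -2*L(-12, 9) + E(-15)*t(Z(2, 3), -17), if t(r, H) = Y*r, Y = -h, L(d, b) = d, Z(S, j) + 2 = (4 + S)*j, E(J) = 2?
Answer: 88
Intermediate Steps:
Z(S, j) = -2 + j*(4 + S) (Z(S, j) = -2 + (4 + S)*j = -2 + j*(4 + S))
Y = 2 (Y = -1*(-2) = 2)
t(r, H) = 2*r
-2*L(-12, 9) + E(-15)*t(Z(2, 3), -17) = -2*(-12) + 2*(2*(-2 + 4*3 + 2*3)) = 24 + 2*(2*(-2 + 12 + 6)) = 24 + 2*(2*16) = 24 + 2*32 = 24 + 64 = 88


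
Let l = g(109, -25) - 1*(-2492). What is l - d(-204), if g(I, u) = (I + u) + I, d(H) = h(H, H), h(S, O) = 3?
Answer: 2682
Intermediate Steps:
d(H) = 3
g(I, u) = u + 2*I
l = 2685 (l = (-25 + 2*109) - 1*(-2492) = (-25 + 218) + 2492 = 193 + 2492 = 2685)
l - d(-204) = 2685 - 1*3 = 2685 - 3 = 2682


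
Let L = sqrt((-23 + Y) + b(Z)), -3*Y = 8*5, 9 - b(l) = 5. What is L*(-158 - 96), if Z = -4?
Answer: -254*I*sqrt(291)/3 ≈ -1444.3*I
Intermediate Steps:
b(l) = 4 (b(l) = 9 - 1*5 = 9 - 5 = 4)
Y = -40/3 (Y = -8*5/3 = -1/3*40 = -40/3 ≈ -13.333)
L = I*sqrt(291)/3 (L = sqrt((-23 - 40/3) + 4) = sqrt(-109/3 + 4) = sqrt(-97/3) = I*sqrt(291)/3 ≈ 5.6862*I)
L*(-158 - 96) = (I*sqrt(291)/3)*(-158 - 96) = (I*sqrt(291)/3)*(-254) = -254*I*sqrt(291)/3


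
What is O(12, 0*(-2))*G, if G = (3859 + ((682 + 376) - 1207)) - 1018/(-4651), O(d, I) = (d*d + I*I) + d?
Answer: 2691971568/4651 ≈ 5.7879e+5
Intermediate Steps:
O(d, I) = d + I² + d² (O(d, I) = (d² + I²) + d = (I² + d²) + d = d + I² + d²)
G = 17256228/4651 (G = (3859 + (1058 - 1207)) - 1018*(-1/4651) = (3859 - 149) + 1018/4651 = 3710 + 1018/4651 = 17256228/4651 ≈ 3710.2)
O(12, 0*(-2))*G = (12 + (0*(-2))² + 12²)*(17256228/4651) = (12 + 0² + 144)*(17256228/4651) = (12 + 0 + 144)*(17256228/4651) = 156*(17256228/4651) = 2691971568/4651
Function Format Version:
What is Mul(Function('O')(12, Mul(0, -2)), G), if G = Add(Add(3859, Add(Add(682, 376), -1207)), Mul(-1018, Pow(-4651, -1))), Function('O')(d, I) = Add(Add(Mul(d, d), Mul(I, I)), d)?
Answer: Rational(2691971568, 4651) ≈ 5.7879e+5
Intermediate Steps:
Function('O')(d, I) = Add(d, Pow(I, 2), Pow(d, 2)) (Function('O')(d, I) = Add(Add(Pow(d, 2), Pow(I, 2)), d) = Add(Add(Pow(I, 2), Pow(d, 2)), d) = Add(d, Pow(I, 2), Pow(d, 2)))
G = Rational(17256228, 4651) (G = Add(Add(3859, Add(1058, -1207)), Mul(-1018, Rational(-1, 4651))) = Add(Add(3859, -149), Rational(1018, 4651)) = Add(3710, Rational(1018, 4651)) = Rational(17256228, 4651) ≈ 3710.2)
Mul(Function('O')(12, Mul(0, -2)), G) = Mul(Add(12, Pow(Mul(0, -2), 2), Pow(12, 2)), Rational(17256228, 4651)) = Mul(Add(12, Pow(0, 2), 144), Rational(17256228, 4651)) = Mul(Add(12, 0, 144), Rational(17256228, 4651)) = Mul(156, Rational(17256228, 4651)) = Rational(2691971568, 4651)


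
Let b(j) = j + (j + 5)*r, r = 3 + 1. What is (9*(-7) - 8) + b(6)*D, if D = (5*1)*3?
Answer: 679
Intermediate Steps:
D = 15 (D = 5*3 = 15)
r = 4
b(j) = 20 + 5*j (b(j) = j + (j + 5)*4 = j + (5 + j)*4 = j + (20 + 4*j) = 20 + 5*j)
(9*(-7) - 8) + b(6)*D = (9*(-7) - 8) + (20 + 5*6)*15 = (-63 - 8) + (20 + 30)*15 = -71 + 50*15 = -71 + 750 = 679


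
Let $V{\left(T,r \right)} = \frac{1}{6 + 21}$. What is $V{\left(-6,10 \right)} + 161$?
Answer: $\frac{4348}{27} \approx 161.04$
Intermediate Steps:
$V{\left(T,r \right)} = \frac{1}{27}$
$V{\left(-6,10 \right)} + 161 = \frac{1}{27} + 161 = \frac{4348}{27}$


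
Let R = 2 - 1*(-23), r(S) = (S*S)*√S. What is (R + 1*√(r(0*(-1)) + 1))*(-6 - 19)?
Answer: -650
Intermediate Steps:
r(S) = S^(5/2) (r(S) = S²*√S = S^(5/2))
R = 25 (R = 2 + 23 = 25)
(R + 1*√(r(0*(-1)) + 1))*(-6 - 19) = (25 + 1*√((0*(-1))^(5/2) + 1))*(-6 - 19) = (25 + 1*√(0^(5/2) + 1))*(-25) = (25 + 1*√(0 + 1))*(-25) = (25 + 1*√1)*(-25) = (25 + 1*1)*(-25) = (25 + 1)*(-25) = 26*(-25) = -650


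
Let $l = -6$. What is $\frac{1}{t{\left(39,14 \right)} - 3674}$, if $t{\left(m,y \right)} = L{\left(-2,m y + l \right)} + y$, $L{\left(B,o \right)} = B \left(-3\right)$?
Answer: $- \frac{1}{3654} \approx -0.00027367$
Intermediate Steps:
$L{\left(B,o \right)} = - 3 B$
$t{\left(m,y \right)} = 6 + y$ ($t{\left(m,y \right)} = \left(-3\right) \left(-2\right) + y = 6 + y$)
$\frac{1}{t{\left(39,14 \right)} - 3674} = \frac{1}{\left(6 + 14\right) - 3674} = \frac{1}{20 - 3674} = \frac{1}{-3654} = - \frac{1}{3654}$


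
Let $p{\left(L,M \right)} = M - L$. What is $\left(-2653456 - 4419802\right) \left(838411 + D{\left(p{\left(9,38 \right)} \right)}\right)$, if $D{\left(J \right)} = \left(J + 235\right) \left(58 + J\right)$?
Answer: $-6092755902782$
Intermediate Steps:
$D{\left(J \right)} = \left(58 + J\right) \left(235 + J\right)$ ($D{\left(J \right)} = \left(235 + J\right) \left(58 + J\right) = \left(58 + J\right) \left(235 + J\right)$)
$\left(-2653456 - 4419802\right) \left(838411 + D{\left(p{\left(9,38 \right)} \right)}\right) = \left(-2653456 - 4419802\right) \left(838411 + \left(13630 + \left(38 - 9\right)^{2} + 293 \left(38 - 9\right)\right)\right) = - 7073258 \left(838411 + \left(13630 + \left(38 - 9\right)^{2} + 293 \left(38 - 9\right)\right)\right) = - 7073258 \left(838411 + \left(13630 + 29^{2} + 293 \cdot 29\right)\right) = - 7073258 \left(838411 + \left(13630 + 841 + 8497\right)\right) = - 7073258 \left(838411 + 22968\right) = \left(-7073258\right) 861379 = -6092755902782$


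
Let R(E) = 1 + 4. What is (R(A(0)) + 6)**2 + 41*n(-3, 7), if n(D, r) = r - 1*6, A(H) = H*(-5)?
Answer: 162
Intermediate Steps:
A(H) = -5*H
n(D, r) = -6 + r (n(D, r) = r - 6 = -6 + r)
R(E) = 5
(R(A(0)) + 6)**2 + 41*n(-3, 7) = (5 + 6)**2 + 41*(-6 + 7) = 11**2 + 41*1 = 121 + 41 = 162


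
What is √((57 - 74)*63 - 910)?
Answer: I*√1981 ≈ 44.508*I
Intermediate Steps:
√((57 - 74)*63 - 910) = √(-17*63 - 910) = √(-1071 - 910) = √(-1981) = I*√1981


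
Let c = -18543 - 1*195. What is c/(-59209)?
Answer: 18738/59209 ≈ 0.31647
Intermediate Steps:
c = -18738 (c = -18543 - 195 = -18738)
c/(-59209) = -18738/(-59209) = -18738*(-1/59209) = 18738/59209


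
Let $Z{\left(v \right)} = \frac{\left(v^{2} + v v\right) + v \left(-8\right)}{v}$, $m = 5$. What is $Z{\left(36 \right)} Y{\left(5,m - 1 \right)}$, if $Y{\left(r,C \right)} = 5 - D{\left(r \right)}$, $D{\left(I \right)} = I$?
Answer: $0$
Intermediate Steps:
$Z{\left(v \right)} = \frac{- 8 v + 2 v^{2}}{v}$ ($Z{\left(v \right)} = \frac{\left(v^{2} + v^{2}\right) - 8 v}{v} = \frac{2 v^{2} - 8 v}{v} = \frac{- 8 v + 2 v^{2}}{v}$)
$Y{\left(r,C \right)} = 5 - r$
$Z{\left(36 \right)} Y{\left(5,m - 1 \right)} = \left(-8 + 2 \cdot 36\right) \left(5 - 5\right) = \left(-8 + 72\right) \left(5 - 5\right) = 64 \cdot 0 = 0$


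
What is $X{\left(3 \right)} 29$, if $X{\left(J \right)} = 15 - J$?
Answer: $348$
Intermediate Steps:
$X{\left(3 \right)} 29 = \left(15 - 3\right) 29 = 12 \cdot 29 = 348$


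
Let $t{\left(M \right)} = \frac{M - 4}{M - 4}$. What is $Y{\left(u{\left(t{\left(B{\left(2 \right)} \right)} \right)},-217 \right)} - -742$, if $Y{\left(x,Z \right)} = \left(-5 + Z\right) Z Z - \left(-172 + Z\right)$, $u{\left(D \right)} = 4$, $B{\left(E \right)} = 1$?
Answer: $-10452627$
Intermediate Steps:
$t{\left(M \right)} = 1$ ($t{\left(M \right)} = \frac{-4 + M}{-4 + M} = 1$)
$Y{\left(x,Z \right)} = 172 - Z + Z^{2} \left(-5 + Z\right)$ ($Y{\left(x,Z \right)} = Z \left(-5 + Z\right) Z - \left(-172 + Z\right) = Z^{2} \left(-5 + Z\right) - \left(-172 + Z\right) = 172 - Z + Z^{2} \left(-5 + Z\right)$)
$Y{\left(u{\left(t{\left(B{\left(2 \right)} \right)} \right)},-217 \right)} - -742 = \left(172 + \left(-217\right)^{3} - -217 - 5 \left(-217\right)^{2}\right) - -742 = \left(172 - 10218313 + 217 - 235445\right) + 742 = -10453369 + 742 = -10452627$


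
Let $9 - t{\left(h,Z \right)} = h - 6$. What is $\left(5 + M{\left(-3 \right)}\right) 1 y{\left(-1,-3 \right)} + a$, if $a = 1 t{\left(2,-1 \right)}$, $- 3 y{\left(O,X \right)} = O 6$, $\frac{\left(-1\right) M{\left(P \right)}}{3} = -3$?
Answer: $41$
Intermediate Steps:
$M{\left(P \right)} = 9$ ($M{\left(P \right)} = \left(-3\right) \left(-3\right) = 9$)
$t{\left(h,Z \right)} = 15 - h$ ($t{\left(h,Z \right)} = 9 - \left(h - 6\right) = 9 - \left(-6 + h\right) = 15 - h$)
$y{\left(O,X \right)} = - 2 O$ ($y{\left(O,X \right)} = - \frac{O 6}{3} = - \frac{6 O}{3} = - 2 O$)
$a = 13$ ($a = 1 \left(15 - 2\right) = 1 \cdot 13 = 13$)
$\left(5 + M{\left(-3 \right)}\right) 1 y{\left(-1,-3 \right)} + a = \left(5 + 9\right) 1 \left(\left(-2\right) \left(-1\right)\right) + 13 = 14 \cdot 1 \cdot 2 + 13 = 14 \cdot 2 + 13 = 28 + 13 = 41$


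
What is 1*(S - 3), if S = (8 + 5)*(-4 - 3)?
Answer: -94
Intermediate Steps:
S = -91 (S = 13*(-7) = -91)
1*(S - 3) = 1*(-91 - 3) = 1*(-94) = -94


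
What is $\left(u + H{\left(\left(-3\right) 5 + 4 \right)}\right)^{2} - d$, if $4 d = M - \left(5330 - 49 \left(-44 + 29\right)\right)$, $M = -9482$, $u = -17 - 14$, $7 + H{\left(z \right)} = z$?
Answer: $\frac{25151}{4} \approx 6287.8$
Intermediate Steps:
$H{\left(z \right)} = -7 + z$
$u = -31$ ($u = -17 - 14 = -31$)
$d = - \frac{15547}{4}$ ($d = \frac{-9482 - \left(5330 - 49 \left(-44 + 29\right)\right)}{4} = \frac{-9482 + \left(49 \left(-15\right) - 5330\right)}{4} = \frac{-9482 - 6065}{4} = \frac{1}{4} \left(-15547\right) = - \frac{15547}{4} \approx -3886.8$)
$\left(u + H{\left(\left(-3\right) 5 + 4 \right)}\right)^{2} - d = \left(-31 + \left(-7 + \left(\left(-3\right) 5 + 4\right)\right)\right)^{2} - - \frac{15547}{4} = \left(-31 + \left(-7 + \left(-15 + 4\right)\right)\right)^{2} + \frac{15547}{4} = \left(-31 - 18\right)^{2} + \frac{15547}{4} = \left(-49\right)^{2} + \frac{15547}{4} = 2401 + \frac{15547}{4} = \frac{25151}{4}$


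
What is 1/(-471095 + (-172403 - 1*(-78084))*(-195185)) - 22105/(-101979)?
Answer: 2439515129898929/11254436255216610 ≈ 0.21676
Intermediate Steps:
1/(-471095 + (-172403 - 1*(-78084))*(-195185)) - 22105/(-101979) = -1/195185/(-471095 + (-172403 + 78084)) - 22105*(-1/101979) = -1/195185/(-471095 - 94319) + 22105/101979 = -1/195185/(-565414) + 22105/101979 = -1/565414*(-1/195185) + 22105/101979 = 1/110360331590 + 22105/101979 = 2439515129898929/11254436255216610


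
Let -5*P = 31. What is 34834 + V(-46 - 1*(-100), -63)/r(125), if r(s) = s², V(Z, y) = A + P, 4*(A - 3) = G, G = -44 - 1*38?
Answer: 5442812263/156250 ≈ 34834.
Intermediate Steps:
P = -31/5 (P = -⅕*31 = -31/5 ≈ -6.2000)
G = -82 (G = -44 - 38 = -82)
A = -35/2 (A = 3 + (¼)*(-82) = 3 - 41/2 = -35/2 ≈ -17.500)
V(Z, y) = -237/10 (V(Z, y) = -35/2 - 31/5 = -237/10)
34834 + V(-46 - 1*(-100), -63)/r(125) = 34834 - 237/(10*(125²)) = 34834 - 237/10/15625 = 34834 - 237/10*1/15625 = 34834 - 237/156250 = 5442812263/156250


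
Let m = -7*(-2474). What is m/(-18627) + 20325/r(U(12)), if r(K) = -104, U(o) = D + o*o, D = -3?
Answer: -54342121/276744 ≈ -196.36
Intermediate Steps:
m = 17318
U(o) = -3 + o**2 (U(o) = -3 + o*o = -3 + o**2)
m/(-18627) + 20325/r(U(12)) = 17318/(-18627) + 20325/(-104) = 17318*(-1/18627) + 20325*(-1/104) = -2474/2661 - 20325/104 = -54342121/276744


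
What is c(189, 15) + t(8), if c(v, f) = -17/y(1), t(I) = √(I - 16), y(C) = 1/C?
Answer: -17 + 2*I*√2 ≈ -17.0 + 2.8284*I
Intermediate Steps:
y(C) = 1/C
t(I) = √(-16 + I)
c(v, f) = -17 (c(v, f) = -17/(1/1) = -17/1 = -17*1 = -17)
c(189, 15) + t(8) = -17 + √(-16 + 8) = -17 + √(-8) = -17 + 2*I*√2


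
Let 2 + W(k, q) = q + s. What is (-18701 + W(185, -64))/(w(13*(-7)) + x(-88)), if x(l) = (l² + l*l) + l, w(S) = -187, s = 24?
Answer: -18743/15213 ≈ -1.2320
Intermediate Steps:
x(l) = l + 2*l² (x(l) = (l² + l²) + l = 2*l² + l = l + 2*l²)
W(k, q) = 22 + q (W(k, q) = -2 + (q + 24) = -2 + (24 + q) = 22 + q)
(-18701 + W(185, -64))/(w(13*(-7)) + x(-88)) = (-18701 + (22 - 64))/(-187 - 88*(1 + 2*(-88))) = (-18701 - 42)/(-187 - 88*(1 - 176)) = -18743/(-187 - 88*(-175)) = -18743/(-187 + 15400) = -18743/15213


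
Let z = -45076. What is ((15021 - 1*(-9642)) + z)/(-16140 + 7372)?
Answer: 149/64 ≈ 2.3281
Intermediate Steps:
((15021 - 1*(-9642)) + z)/(-16140 + 7372) = ((15021 - 1*(-9642)) - 45076)/(-16140 + 7372) = ((15021 + 9642) - 45076)/(-8768) = (24663 - 45076)*(-1/8768) = -20413*(-1/8768) = 149/64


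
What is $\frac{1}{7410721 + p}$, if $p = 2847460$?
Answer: $\frac{1}{10258181} \approx 9.7483 \cdot 10^{-8}$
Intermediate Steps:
$\frac{1}{7410721 + p} = \frac{1}{7410721 + 2847460} = \frac{1}{10258181}$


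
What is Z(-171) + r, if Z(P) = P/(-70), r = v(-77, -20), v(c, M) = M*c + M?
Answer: 106571/70 ≈ 1522.4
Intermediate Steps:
v(c, M) = M + M*c
r = 1520 (r = -20*(1 - 77) = -20*(-76) = 1520)
Z(P) = -P/70 (Z(P) = P*(-1/70) = -P/70)
Z(-171) + r = -1/70*(-171) + 1520 = 171/70 + 1520 = 106571/70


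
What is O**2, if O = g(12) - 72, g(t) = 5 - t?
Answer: 6241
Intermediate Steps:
O = -79 (O = (5 - 1*12) - 72 = (5 - 12) - 72 = -7 - 72 = -79)
O**2 = (-79)**2 = 6241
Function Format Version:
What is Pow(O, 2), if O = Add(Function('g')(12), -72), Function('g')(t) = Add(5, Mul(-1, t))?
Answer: 6241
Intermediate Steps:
O = -79 (O = Add(Add(5, Mul(-1, 12)), -72) = Add(Add(5, -12), -72) = Add(-7, -72) = -79)
Pow(O, 2) = Pow(-79, 2) = 6241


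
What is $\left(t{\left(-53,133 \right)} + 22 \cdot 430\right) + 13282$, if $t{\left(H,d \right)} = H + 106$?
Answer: $22795$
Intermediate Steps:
$t{\left(H,d \right)} = 106 + H$
$\left(t{\left(-53,133 \right)} + 22 \cdot 430\right) + 13282 = \left(\left(106 - 53\right) + 22 \cdot 430\right) + 13282 = \left(53 + 9460\right) + 13282 = 9513 + 13282 = 22795$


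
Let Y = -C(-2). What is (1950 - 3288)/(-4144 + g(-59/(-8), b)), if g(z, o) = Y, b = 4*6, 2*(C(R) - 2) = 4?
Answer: 669/2074 ≈ 0.32257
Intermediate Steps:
C(R) = 4 (C(R) = 2 + (½)*4 = 2 + 2 = 4)
b = 24
Y = -4 (Y = -1*4 = -4)
g(z, o) = -4
(1950 - 3288)/(-4144 + g(-59/(-8), b)) = (1950 - 3288)/(-4144 - 4) = -1338/(-4148) = -1338*(-1/4148) = 669/2074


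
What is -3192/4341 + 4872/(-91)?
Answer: -1020944/18811 ≈ -54.274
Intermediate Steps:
-3192/4341 + 4872/(-91) = -3192*1/4341 + 4872*(-1/91) = -1064/1447 - 696/13 = -1020944/18811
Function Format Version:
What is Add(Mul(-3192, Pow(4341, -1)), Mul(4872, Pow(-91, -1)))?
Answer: Rational(-1020944, 18811) ≈ -54.274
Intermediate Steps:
Add(Mul(-3192, Pow(4341, -1)), Mul(4872, Pow(-91, -1))) = Add(Mul(-3192, Rational(1, 4341)), Mul(4872, Rational(-1, 91))) = Add(Rational(-1064, 1447), Rational(-696, 13)) = Rational(-1020944, 18811)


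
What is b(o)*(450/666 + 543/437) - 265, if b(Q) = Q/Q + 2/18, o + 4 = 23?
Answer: -38252905/145521 ≈ -262.87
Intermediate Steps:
o = 19 (o = -4 + 23 = 19)
b(Q) = 10/9 (b(Q) = 1 + 2*(1/18) = 1 + ⅑ = 10/9)
b(o)*(450/666 + 543/437) - 265 = 10*(450/666 + 543/437)/9 - 265 = 10*(450*(1/666) + 543*(1/437))/9 - 265 = 10*(25/37 + 543/437)/9 - 265 = (10/9)*(31016/16169) - 265 = 310160/145521 - 265 = -38252905/145521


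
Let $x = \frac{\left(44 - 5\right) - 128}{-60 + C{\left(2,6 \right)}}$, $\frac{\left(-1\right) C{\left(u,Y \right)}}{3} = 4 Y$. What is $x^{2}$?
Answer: $\frac{7921}{17424} \approx 0.4546$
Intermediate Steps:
$C{\left(u,Y \right)} = - 12 Y$ ($C{\left(u,Y \right)} = - 3 \cdot 4 Y = - 12 Y$)
$x = \frac{89}{132}$ ($x = \frac{\left(44 - 5\right) - 128}{-60 - 72} = \frac{39 - 128}{-60 - 72} = - \frac{89}{-132} = \left(-89\right) \left(- \frac{1}{132}\right) = \frac{89}{132} \approx 0.67424$)
$x^{2} = \left(\frac{89}{132}\right)^{2} = \frac{7921}{17424}$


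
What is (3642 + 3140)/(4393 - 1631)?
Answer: 3391/1381 ≈ 2.4555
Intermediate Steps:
(3642 + 3140)/(4393 - 1631) = 6782/2762 = 6782*(1/2762) = 3391/1381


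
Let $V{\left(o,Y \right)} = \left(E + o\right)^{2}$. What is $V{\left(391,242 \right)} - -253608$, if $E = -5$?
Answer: $402604$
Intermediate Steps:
$V{\left(o,Y \right)} = \left(-5 + o\right)^{2}$
$V{\left(391,242 \right)} - -253608 = \left(-5 + 391\right)^{2} - -253608 = 386^{2} + 253608 = 148996 + 253608 = 402604$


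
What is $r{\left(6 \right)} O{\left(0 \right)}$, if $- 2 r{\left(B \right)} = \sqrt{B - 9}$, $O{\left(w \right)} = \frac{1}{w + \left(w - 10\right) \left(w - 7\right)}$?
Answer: $- \frac{i \sqrt{3}}{140} \approx - 0.012372 i$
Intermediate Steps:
$O{\left(w \right)} = \frac{1}{w + \left(-10 + w\right) \left(-7 + w\right)}$
$r{\left(B \right)} = - \frac{\sqrt{-9 + B}}{2}$ ($r{\left(B \right)} = - \frac{\sqrt{B - 9}}{2} = - \frac{\sqrt{-9 + B}}{2}$)
$r{\left(6 \right)} O{\left(0 \right)} = \frac{\left(- \frac{1}{2}\right) \sqrt{-9 + 6}}{70 + 0^{2} - 0} = \frac{\left(- \frac{1}{2}\right) \sqrt{-3}}{70 + 0 + 0} = \frac{\left(- \frac{1}{2}\right) i \sqrt{3}}{70} = - \frac{i \sqrt{3}}{2} \cdot \frac{1}{70} = - \frac{i \sqrt{3}}{140}$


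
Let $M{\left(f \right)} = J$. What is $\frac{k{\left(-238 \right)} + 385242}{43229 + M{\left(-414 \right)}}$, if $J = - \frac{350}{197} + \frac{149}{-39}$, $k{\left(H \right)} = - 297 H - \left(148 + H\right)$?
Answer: $\frac{1751793147}{166042702} \approx 10.55$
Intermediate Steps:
$k{\left(H \right)} = -148 - 298 H$
$J = - \frac{43003}{7683}$ ($J = \left(-350\right) \frac{1}{197} + 149 \left(- \frac{1}{39}\right) = - \frac{350}{197} - \frac{149}{39} = - \frac{43003}{7683} \approx -5.5972$)
$M{\left(f \right)} = - \frac{43003}{7683}$
$\frac{k{\left(-238 \right)} + 385242}{43229 + M{\left(-414 \right)}} = \frac{\left(-148 - -70924\right) + 385242}{43229 - \frac{43003}{7683}} = \frac{\left(-148 + 70924\right) + 385242}{\frac{332085404}{7683}} = \left(70776 + 385242\right) \frac{7683}{332085404} = 456018 \cdot \frac{7683}{332085404} = \frac{1751793147}{166042702}$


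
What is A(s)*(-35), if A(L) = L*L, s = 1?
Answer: -35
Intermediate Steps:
A(L) = L²
A(s)*(-35) = 1²*(-35) = 1*(-35) = -35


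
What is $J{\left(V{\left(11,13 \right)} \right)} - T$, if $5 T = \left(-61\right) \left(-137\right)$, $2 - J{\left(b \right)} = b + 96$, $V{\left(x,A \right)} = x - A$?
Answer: $- \frac{8817}{5} \approx -1763.4$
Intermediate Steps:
$J{\left(b \right)} = -94 - b$ ($J{\left(b \right)} = 2 - \left(b + 96\right) = 2 - \left(96 + b\right) = -94 - b$)
$T = \frac{8357}{5}$ ($T = \frac{\left(-61\right) \left(-137\right)}{5} = \frac{1}{5} \cdot 8357 = \frac{8357}{5} \approx 1671.4$)
$J{\left(V{\left(11,13 \right)} \right)} - T = \left(-94 - \left(11 - 13\right)\right) - \frac{8357}{5} = \left(-94 - -2\right) - \frac{8357}{5} = \left(-94 + 2\right) - \frac{8357}{5} = -92 - \frac{8357}{5} = - \frac{8817}{5}$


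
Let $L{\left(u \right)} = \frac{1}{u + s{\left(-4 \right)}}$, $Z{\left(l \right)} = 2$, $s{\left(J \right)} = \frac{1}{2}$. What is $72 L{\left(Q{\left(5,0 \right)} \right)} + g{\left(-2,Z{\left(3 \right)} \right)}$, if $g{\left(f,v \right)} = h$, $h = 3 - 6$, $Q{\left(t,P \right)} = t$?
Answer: $\frac{111}{11} \approx 10.091$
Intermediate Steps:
$s{\left(J \right)} = \frac{1}{2}$
$h = -3$
$g{\left(f,v \right)} = -3$
$L{\left(u \right)} = \frac{1}{\frac{1}{2} + u}$ ($L{\left(u \right)} = \frac{1}{u + \frac{1}{2}} = \frac{1}{\frac{1}{2} + u}$)
$72 L{\left(Q{\left(5,0 \right)} \right)} + g{\left(-2,Z{\left(3 \right)} \right)} = 72 \frac{2}{1 + 2 \cdot 5} - 3 = 72 \frac{2}{1 + 10} - 3 = 72 \cdot \frac{2}{11} - 3 = \frac{144}{11} - 3 = \frac{111}{11}$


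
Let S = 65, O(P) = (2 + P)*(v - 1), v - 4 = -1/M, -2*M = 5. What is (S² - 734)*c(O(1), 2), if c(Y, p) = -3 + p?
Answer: -3491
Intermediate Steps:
M = -5/2 (M = -½*5 = -5/2 ≈ -2.5000)
v = 22/5 (v = 4 - 1/(-5/2) = 4 - 1*(-⅖) = 4 + ⅖ = 22/5 ≈ 4.4000)
O(P) = 34/5 + 17*P/5 (O(P) = (2 + P)*(22/5 - 1) = (2 + P)*(17/5) = 34/5 + 17*P/5)
(S² - 734)*c(O(1), 2) = (65² - 734)*(-3 + 2) = (4225 - 734)*(-1) = 3491*(-1) = -3491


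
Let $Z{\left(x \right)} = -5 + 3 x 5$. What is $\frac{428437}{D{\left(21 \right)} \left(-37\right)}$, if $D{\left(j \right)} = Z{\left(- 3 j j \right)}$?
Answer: $\frac{428437}{734450} \approx 0.58334$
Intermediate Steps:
$Z{\left(x \right)} = -5 + 15 x$ ($Z{\left(x \right)} = -5 + 3 \cdot 5 x = -5 + 15 x$)
$D{\left(j \right)} = -5 - 45 j^{2}$ ($D{\left(j \right)} = -5 + 15 - 3 j j = -5 + 15 \left(- 3 j^{2}\right) = -5 - 45 j^{2}$)
$\frac{428437}{D{\left(21 \right)} \left(-37\right)} = \frac{428437}{\left(-5 - 45 \cdot 21^{2}\right) \left(-37\right)} = \frac{428437}{\left(-5 - 19845\right) \left(-37\right)} = \frac{428437}{\left(-19850\right) \left(-37\right)} = \frac{428437}{734450}$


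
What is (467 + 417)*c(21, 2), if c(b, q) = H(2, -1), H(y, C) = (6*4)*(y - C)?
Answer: 63648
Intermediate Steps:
H(y, C) = -24*C + 24*y (H(y, C) = 24*(y - C) = -24*C + 24*y)
c(b, q) = 72 (c(b, q) = -24*(-1) + 24*2 = 24 + 48 = 72)
(467 + 417)*c(21, 2) = (467 + 417)*72 = 884*72 = 63648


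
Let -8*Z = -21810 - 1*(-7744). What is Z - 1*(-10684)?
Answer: 49769/4 ≈ 12442.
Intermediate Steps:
Z = 7033/4 (Z = -(-21810 - 1*(-7744))/8 = -(-21810 + 7744)/8 = -⅛*(-14066) = 7033/4 ≈ 1758.3)
Z - 1*(-10684) = 7033/4 - 1*(-10684) = 7033/4 + 10684 = 49769/4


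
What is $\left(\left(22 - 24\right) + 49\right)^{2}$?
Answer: $2209$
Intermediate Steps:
$\left(\left(22 - 24\right) + 49\right)^{2} = \left(-2 + 49\right)^{2} = 47^{2} = 2209$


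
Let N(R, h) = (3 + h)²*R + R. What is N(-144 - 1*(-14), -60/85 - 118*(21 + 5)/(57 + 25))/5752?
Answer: -19490485625/698593342 ≈ -27.900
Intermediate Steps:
N(R, h) = R + R*(3 + h)² (N(R, h) = R*(3 + h)² + R = R + R*(3 + h)²)
N(-144 - 1*(-14), -60/85 - 118*(21 + 5)/(57 + 25))/5752 = ((-144 - 1*(-14))*(1 + (3 + (-60/85 - 118*(21 + 5)/(57 + 25)))²))/5752 = ((-144 + 14)*(1 + (3 + (-60*1/85 - 118/(82/26)))²))*(1/5752) = -130*(1 + (3 + (-12/17 - 118/(82*(1/26))))²)*(1/5752) = -130*(1 + (3 + (-12/17 - 118/41/13))²)*(1/5752) = -130*(1 + (3 + (-12/17 - 118*13/41))²)*(1/5752) = -130*(1 + (3 + (-12/17 - 1534/41))²)*(1/5752) = -130*(1 + (3 - 26570/697)²)*(1/5752) = -130*(1 + (-24479/697)²)*(1/5752) = -130*(1 + 599221441/485809)*(1/5752) = -130*599707250/485809*(1/5752) = -77961942500/485809*1/5752 = -19490485625/698593342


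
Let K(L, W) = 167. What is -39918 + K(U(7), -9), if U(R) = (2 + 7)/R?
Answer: -39751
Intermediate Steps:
U(R) = 9/R
-39918 + K(U(7), -9) = -39918 + 167 = -39751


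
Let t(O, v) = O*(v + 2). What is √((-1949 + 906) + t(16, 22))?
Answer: I*√659 ≈ 25.671*I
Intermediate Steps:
t(O, v) = O*(2 + v)
√((-1949 + 906) + t(16, 22)) = √((-1949 + 906) + 16*(2 + 22)) = √(-1043 + 16*24) = √(-1043 + 384) = √(-659) = I*√659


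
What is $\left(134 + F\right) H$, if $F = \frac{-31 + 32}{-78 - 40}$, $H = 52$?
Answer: $\frac{411086}{59} \approx 6967.6$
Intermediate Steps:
$F = - \frac{1}{118}$ ($F = 1 \frac{1}{-118} = 1 \left(- \frac{1}{118}\right) = - \frac{1}{118} \approx -0.0084746$)
$\left(134 + F\right) H = \left(134 - \frac{1}{118}\right) 52 = \frac{15811}{118} \cdot 52 = \frac{411086}{59}$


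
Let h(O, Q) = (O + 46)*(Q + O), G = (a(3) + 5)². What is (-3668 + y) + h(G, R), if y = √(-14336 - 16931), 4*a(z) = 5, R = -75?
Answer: -1721583/256 + I*√31267 ≈ -6724.9 + 176.82*I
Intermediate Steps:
a(z) = 5/4 (a(z) = (¼)*5 = 5/4)
G = 625/16 (G = (5/4 + 5)² = (25/4)² = 625/16 ≈ 39.063)
h(O, Q) = (46 + O)*(O + Q)
y = I*√31267 (y = √(-31267) = I*√31267 ≈ 176.82*I)
(-3668 + y) + h(G, R) = (-3668 + I*√31267) + ((625/16)² + 46*(625/16) + 46*(-75) + (625/16)*(-75)) = (-3668 + I*√31267) + (390625/256 + 14375/8 - 3450 - 46875/16) = (-3668 + I*√31267) - 782575/256 = -1721583/256 + I*√31267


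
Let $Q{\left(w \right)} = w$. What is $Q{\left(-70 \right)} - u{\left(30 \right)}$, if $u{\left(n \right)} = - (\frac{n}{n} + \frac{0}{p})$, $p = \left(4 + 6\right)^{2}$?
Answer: $-69$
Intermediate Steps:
$p = 100$ ($p = 10^{2} = 100$)
$u{\left(n \right)} = -1$ ($u{\left(n \right)} = - (\frac{n}{n} + \frac{0}{100}) = - (1 + 0 \cdot \frac{1}{100}) = - (1 + 0) = \left(-1\right) 1 = -1$)
$Q{\left(-70 \right)} - u{\left(30 \right)} = -70 - -1 = -70 + 1 = -69$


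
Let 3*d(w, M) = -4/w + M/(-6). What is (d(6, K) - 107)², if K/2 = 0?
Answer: 931225/81 ≈ 11497.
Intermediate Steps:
K = 0 (K = 2*0 = 0)
d(w, M) = -4/(3*w) - M/18 (d(w, M) = (-4/w + M/(-6))/3 = (-4/w + M*(-⅙))/3 = (-4/w - M/6)/3 = -4/(3*w) - M/18)
(d(6, K) - 107)² = ((1/18)*(-24 - 1*0*6)/6 - 107)² = ((1/18)*(⅙)*(-24 + 0) - 107)² = ((1/18)*(⅙)*(-24) - 107)² = (-2/9 - 107)² = (-965/9)² = 931225/81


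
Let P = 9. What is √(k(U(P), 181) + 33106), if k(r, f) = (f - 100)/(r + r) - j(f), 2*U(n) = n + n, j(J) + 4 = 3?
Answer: √132446/2 ≈ 181.97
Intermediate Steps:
j(J) = -1 (j(J) = -4 + 3 = -1)
U(n) = n (U(n) = (n + n)/2 = (2*n)/2 = n)
k(r, f) = 1 + (-100 + f)/(2*r) (k(r, f) = (f - 100)/(r + r) - 1*(-1) = (-100 + f)/((2*r)) + 1 = (-100 + f)*(1/(2*r)) + 1 = (-100 + f)/(2*r) + 1 = 1 + (-100 + f)/(2*r))
√(k(U(P), 181) + 33106) = √((-50 + 9 + (½)*181)/9 + 33106) = √((-50 + 9 + 181/2)/9 + 33106) = √((⅑)*(99/2) + 33106) = √(11/2 + 33106) = √(66223/2) = √132446/2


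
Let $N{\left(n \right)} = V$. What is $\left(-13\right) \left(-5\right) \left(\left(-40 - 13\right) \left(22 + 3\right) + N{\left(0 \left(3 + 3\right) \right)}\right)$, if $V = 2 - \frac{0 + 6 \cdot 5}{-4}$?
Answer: $- \frac{171015}{2} \approx -85508.0$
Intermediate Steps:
$V = \frac{19}{2}$ ($V = 2 - \left(0 + 30\right) \left(- \frac{1}{4}\right) = 2 - 30 \left(- \frac{1}{4}\right) = 2 - - \frac{15}{2} = 2 + \frac{15}{2} = \frac{19}{2} \approx 9.5$)
$N{\left(n \right)} = \frac{19}{2}$
$\left(-13\right) \left(-5\right) \left(\left(-40 - 13\right) \left(22 + 3\right) + N{\left(0 \left(3 + 3\right) \right)}\right) = \left(-13\right) \left(-5\right) \left(\left(-40 - 13\right) \left(22 + 3\right) + \frac{19}{2}\right) = 65 \left(\left(-53\right) 25 + \frac{19}{2}\right) = 65 \left(-1325 + \frac{19}{2}\right) = 65 \left(- \frac{2631}{2}\right) = - \frac{171015}{2}$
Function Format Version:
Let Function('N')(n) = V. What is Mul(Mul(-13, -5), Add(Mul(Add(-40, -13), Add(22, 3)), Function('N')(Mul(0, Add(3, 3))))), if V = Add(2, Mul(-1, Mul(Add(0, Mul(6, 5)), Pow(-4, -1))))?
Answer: Rational(-171015, 2) ≈ -85508.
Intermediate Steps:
V = Rational(19, 2) (V = Add(2, Mul(-1, Mul(Add(0, 30), Rational(-1, 4)))) = Add(2, Mul(-1, Mul(30, Rational(-1, 4)))) = Add(2, Mul(-1, Rational(-15, 2))) = Add(2, Rational(15, 2)) = Rational(19, 2) ≈ 9.5000)
Function('N')(n) = Rational(19, 2)
Mul(Mul(-13, -5), Add(Mul(Add(-40, -13), Add(22, 3)), Function('N')(Mul(0, Add(3, 3))))) = Mul(Mul(-13, -5), Add(Mul(Add(-40, -13), Add(22, 3)), Rational(19, 2))) = Mul(65, Add(Mul(-53, 25), Rational(19, 2))) = Mul(65, Add(-1325, Rational(19, 2))) = Mul(65, Rational(-2631, 2)) = Rational(-171015, 2)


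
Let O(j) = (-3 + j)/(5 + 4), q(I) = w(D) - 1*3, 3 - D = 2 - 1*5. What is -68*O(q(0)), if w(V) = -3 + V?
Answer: 68/3 ≈ 22.667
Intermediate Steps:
D = 6 (D = 3 - (2 - 1*5) = 3 - (2 - 5) = 3 - 1*(-3) = 3 + 3 = 6)
q(I) = 0 (q(I) = (-3 + 6) - 1*3 = 3 - 3 = 0)
O(j) = -⅓ + j/9 (O(j) = (-3 + j)/9 = (-3 + j)*(⅑) = -⅓ + j/9)
-68*O(q(0)) = -68*(-⅓ + (⅑)*0) = -68*(-⅓ + 0) = -68*(-⅓) = 68/3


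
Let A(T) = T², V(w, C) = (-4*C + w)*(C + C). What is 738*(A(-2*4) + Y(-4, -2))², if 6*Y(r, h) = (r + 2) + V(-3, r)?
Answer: 1584322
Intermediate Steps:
V(w, C) = 2*C*(w - 4*C) (V(w, C) = (w - 4*C)*(2*C) = 2*C*(w - 4*C))
Y(r, h) = ⅓ + r/6 + r*(-3 - 4*r)/3 (Y(r, h) = ((r + 2) + 2*r*(-3 - 4*r))/6 = ((2 + r) + 2*r*(-3 - 4*r))/6 = (2 + r + 2*r*(-3 - 4*r))/6 = ⅓ + r/6 + r*(-3 - 4*r)/3)
738*(A(-2*4) + Y(-4, -2))² = 738*((-2*4)² + (⅓ - ⅚*(-4) - 4/3*(-4)²))² = 738*((-8)² + (⅓ + 10/3 - 4/3*16))² = 738*(64 + (⅓ + 10/3 - 64/3))² = 738*(64 - 53/3)² = 738*(139/3)² = 738*(19321/9) = 1584322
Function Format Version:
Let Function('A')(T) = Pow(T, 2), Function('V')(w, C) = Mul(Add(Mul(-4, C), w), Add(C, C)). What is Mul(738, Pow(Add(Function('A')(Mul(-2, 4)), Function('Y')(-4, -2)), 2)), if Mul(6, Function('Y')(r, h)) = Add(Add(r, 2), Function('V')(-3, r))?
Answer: 1584322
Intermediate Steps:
Function('V')(w, C) = Mul(2, C, Add(w, Mul(-4, C))) (Function('V')(w, C) = Mul(Add(w, Mul(-4, C)), Mul(2, C)) = Mul(2, C, Add(w, Mul(-4, C))))
Function('Y')(r, h) = Add(Rational(1, 3), Mul(Rational(1, 6), r), Mul(Rational(1, 3), r, Add(-3, Mul(-4, r)))) (Function('Y')(r, h) = Mul(Rational(1, 6), Add(Add(r, 2), Mul(2, r, Add(-3, Mul(-4, r))))) = Mul(Rational(1, 6), Add(Add(2, r), Mul(2, r, Add(-3, Mul(-4, r))))) = Mul(Rational(1, 6), Add(2, r, Mul(2, r, Add(-3, Mul(-4, r))))) = Add(Rational(1, 3), Mul(Rational(1, 6), r), Mul(Rational(1, 3), r, Add(-3, Mul(-4, r)))))
Mul(738, Pow(Add(Function('A')(Mul(-2, 4)), Function('Y')(-4, -2)), 2)) = Mul(738, Pow(Add(Pow(Mul(-2, 4), 2), Add(Rational(1, 3), Mul(Rational(-5, 6), -4), Mul(Rational(-4, 3), Pow(-4, 2)))), 2)) = Mul(738, Pow(Add(Pow(-8, 2), Add(Rational(1, 3), Rational(10, 3), Mul(Rational(-4, 3), 16))), 2)) = Mul(738, Pow(Add(64, Add(Rational(1, 3), Rational(10, 3), Rational(-64, 3))), 2)) = Mul(738, Pow(Add(64, Rational(-53, 3)), 2)) = Mul(738, Pow(Rational(139, 3), 2)) = Mul(738, Rational(19321, 9)) = 1584322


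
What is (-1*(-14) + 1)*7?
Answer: 105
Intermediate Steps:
(-1*(-14) + 1)*7 = (14 + 1)*7 = 15*7 = 105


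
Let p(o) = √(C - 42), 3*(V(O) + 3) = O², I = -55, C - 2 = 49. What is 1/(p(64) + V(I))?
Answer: 3/3025 ≈ 0.00099174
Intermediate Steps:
C = 51 (C = 2 + 49 = 51)
V(O) = -3 + O²/3
p(o) = 3 (p(o) = √(51 - 42) = √9 = 3)
1/(p(64) + V(I)) = 1/(3 + (-3 + (⅓)*(-55)²)) = 1/(3 + (-3 + (⅓)*3025)) = 1/(3 + (-3 + 3025/3)) = 1/(3 + 3016/3) = 1/(3025/3) = 3/3025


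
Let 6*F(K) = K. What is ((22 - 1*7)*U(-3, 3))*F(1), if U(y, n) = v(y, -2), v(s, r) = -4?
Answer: -10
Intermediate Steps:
F(K) = K/6
U(y, n) = -4
((22 - 1*7)*U(-3, 3))*F(1) = ((22 - 1*7)*(-4))*((1/6)*1) = ((22 - 7)*(-4))*(1/6) = (15*(-4))*(1/6) = -60*1/6 = -10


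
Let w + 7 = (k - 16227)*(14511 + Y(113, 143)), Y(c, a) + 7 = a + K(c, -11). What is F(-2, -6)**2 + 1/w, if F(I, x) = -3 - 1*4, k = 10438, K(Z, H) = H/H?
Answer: 4155066670/84797279 ≈ 49.000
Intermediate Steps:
K(Z, H) = 1
F(I, x) = -7 (F(I, x) = -3 - 4 = -7)
Y(c, a) = -6 + a (Y(c, a) = -7 + (a + 1) = -7 + (1 + a) = -6 + a)
w = -84797279 (w = -7 + (10438 - 16227)*(14511 + (-6 + 143)) = -7 - 5789*(14511 + 137) = -7 - 5789*14648 = -7 - 84797272 = -84797279)
F(-2, -6)**2 + 1/w = (-7)**2 + 1/(-84797279) = 49 - 1/84797279 = 4155066670/84797279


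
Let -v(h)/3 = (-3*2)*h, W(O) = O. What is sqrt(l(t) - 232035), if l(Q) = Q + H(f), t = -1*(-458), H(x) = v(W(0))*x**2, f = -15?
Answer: I*sqrt(231577) ≈ 481.22*I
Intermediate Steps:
v(h) = 18*h (v(h) = -3*(-3*2)*h = -(-18)*h = 18*h)
H(x) = 0 (H(x) = (18*0)*x**2 = 0*x**2 = 0)
t = 458
l(Q) = Q (l(Q) = Q + 0 = Q)
sqrt(l(t) - 232035) = sqrt(458 - 232035) = sqrt(-231577) = I*sqrt(231577)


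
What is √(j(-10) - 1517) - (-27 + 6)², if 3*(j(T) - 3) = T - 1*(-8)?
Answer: -441 + 8*I*√213/3 ≈ -441.0 + 38.919*I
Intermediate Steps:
j(T) = 17/3 + T/3 (j(T) = 3 + (T - 1*(-8))/3 = 3 + (T + 8)/3 = 3 + (8 + T)/3 = 3 + (8/3 + T/3) = 17/3 + T/3)
√(j(-10) - 1517) - (-27 + 6)² = √((17/3 + (⅓)*(-10)) - 1517) - (-27 + 6)² = √((17/3 - 10/3) - 1517) - 1*(-21)² = √(7/3 - 1517) - 1*441 = √(-4544/3) - 441 = 8*I*√213/3 - 441 = -441 + 8*I*√213/3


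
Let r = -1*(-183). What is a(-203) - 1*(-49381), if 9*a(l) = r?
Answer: 148204/3 ≈ 49401.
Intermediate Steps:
r = 183
a(l) = 61/3 (a(l) = (⅑)*183 = 61/3)
a(-203) - 1*(-49381) = 61/3 - 1*(-49381) = 61/3 + 49381 = 148204/3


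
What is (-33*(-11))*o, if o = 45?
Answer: 16335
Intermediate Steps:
(-33*(-11))*o = -33*(-11)*45 = 363*45 = 16335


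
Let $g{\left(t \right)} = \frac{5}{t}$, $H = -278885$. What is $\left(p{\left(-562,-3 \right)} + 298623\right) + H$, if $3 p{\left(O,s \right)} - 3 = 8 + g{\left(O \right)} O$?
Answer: $\frac{59230}{3} \approx 19743.0$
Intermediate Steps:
$p{\left(O,s \right)} = \frac{16}{3}$ ($p{\left(O,s \right)} = 1 + \frac{8 + \frac{5}{O} O}{3} = 1 + \frac{8 + 5}{3} = 1 + \frac{1}{3} \cdot 13 = 1 + \frac{13}{3} = \frac{16}{3}$)
$\left(p{\left(-562,-3 \right)} + 298623\right) + H = \left(\frac{16}{3} + 298623\right) - 278885 = \frac{895885}{3} - 278885 = \frac{59230}{3}$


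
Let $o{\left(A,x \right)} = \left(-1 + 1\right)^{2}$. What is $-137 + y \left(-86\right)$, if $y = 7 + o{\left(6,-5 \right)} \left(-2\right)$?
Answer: $-739$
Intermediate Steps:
$o{\left(A,x \right)} = 0$ ($o{\left(A,x \right)} = 0^{2} = 0$)
$y = 7$ ($y = 7 + 0 \left(-2\right) = 7 + 0 = 7$)
$-137 + y \left(-86\right) = -137 + 7 \left(-86\right) = -137 - 602 = -739$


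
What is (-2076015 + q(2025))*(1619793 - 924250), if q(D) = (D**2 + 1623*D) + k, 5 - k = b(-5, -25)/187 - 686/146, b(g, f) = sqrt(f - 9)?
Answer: 269673993481659/73 - 695543*I*sqrt(34)/187 ≈ 3.6942e+12 - 21688.0*I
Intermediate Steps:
b(g, f) = sqrt(-9 + f)
k = 708/73 - I*sqrt(34)/187 (k = 5 - (sqrt(-9 - 25)/187 - 686/146) = 5 - (sqrt(-34)*(1/187) - 686*1/146) = 5 - ((I*sqrt(34))*(1/187) - 343/73) = 5 - (I*sqrt(34)/187 - 343/73) = 5 - (-343/73 + I*sqrt(34)/187) = 5 + (343/73 - I*sqrt(34)/187) = 708/73 - I*sqrt(34)/187 ≈ 9.6986 - 0.031182*I)
q(D) = 708/73 + D**2 + 1623*D - I*sqrt(34)/187 (q(D) = (D**2 + 1623*D) + (708/73 - I*sqrt(34)/187) = 708/73 + D**2 + 1623*D - I*sqrt(34)/187)
(-2076015 + q(2025))*(1619793 - 924250) = (-2076015 + (708/73 + 2025**2 + 1623*2025 - I*sqrt(34)/187))*(1619793 - 924250) = (-2076015 + (708/73 + 4100625 + 3286575 - I*sqrt(34)/187))*695543 = (-2076015 + (539266308/73 - I*sqrt(34)/187))*695543 = (387717213/73 - I*sqrt(34)/187)*695543 = 269673993481659/73 - 695543*I*sqrt(34)/187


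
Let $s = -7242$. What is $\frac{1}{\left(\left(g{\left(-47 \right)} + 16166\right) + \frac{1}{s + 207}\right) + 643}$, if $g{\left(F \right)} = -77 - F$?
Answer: $\frac{7035}{118040264} \approx 5.9598 \cdot 10^{-5}$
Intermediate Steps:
$\frac{1}{\left(\left(g{\left(-47 \right)} + 16166\right) + \frac{1}{s + 207}\right) + 643} = \frac{1}{\left(\left(\left(-77 - -47\right) + 16166\right) + \frac{1}{-7242 + 207}\right) + 643} = \frac{1}{\left(\left(\left(-77 + 47\right) + 16166\right) + \frac{1}{-7035}\right) + 643} = \frac{1}{\left(\left(-30 + 16166\right) - \frac{1}{7035}\right) + 643} = \frac{1}{\left(16136 - \frac{1}{7035}\right) + 643} = \frac{1}{\frac{113516759}{7035} + 643} = \frac{1}{\frac{118040264}{7035}} = \frac{7035}{118040264}$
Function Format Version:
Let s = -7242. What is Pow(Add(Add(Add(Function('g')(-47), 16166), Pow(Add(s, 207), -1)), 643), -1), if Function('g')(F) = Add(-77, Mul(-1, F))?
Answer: Rational(7035, 118040264) ≈ 5.9598e-5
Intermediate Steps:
Pow(Add(Add(Add(Function('g')(-47), 16166), Pow(Add(s, 207), -1)), 643), -1) = Pow(Add(Add(Add(Add(-77, Mul(-1, -47)), 16166), Pow(Add(-7242, 207), -1)), 643), -1) = Pow(Add(Add(Add(Add(-77, 47), 16166), Pow(-7035, -1)), 643), -1) = Pow(Add(Add(Add(-30, 16166), Rational(-1, 7035)), 643), -1) = Pow(Add(Add(16136, Rational(-1, 7035)), 643), -1) = Pow(Add(Rational(113516759, 7035), 643), -1) = Pow(Rational(118040264, 7035), -1) = Rational(7035, 118040264)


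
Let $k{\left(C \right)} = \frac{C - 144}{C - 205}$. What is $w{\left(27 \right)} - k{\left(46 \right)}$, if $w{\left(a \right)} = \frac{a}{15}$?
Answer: $\frac{941}{795} \approx 1.1836$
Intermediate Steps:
$w{\left(a \right)} = \frac{a}{15}$ ($w{\left(a \right)} = a \frac{1}{15} = \frac{a}{15}$)
$k{\left(C \right)} = \frac{-144 + C}{-205 + C}$
$w{\left(27 \right)} - k{\left(46 \right)} = \frac{1}{15} \cdot 27 - \frac{-144 + 46}{-205 + 46} = \frac{9}{5} - \frac{1}{-159} \left(-98\right) = \frac{9}{5} - \left(- \frac{1}{159}\right) \left(-98\right) = \frac{9}{5} - \frac{98}{159} = \frac{941}{795}$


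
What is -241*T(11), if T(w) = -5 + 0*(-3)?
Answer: 1205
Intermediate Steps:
T(w) = -5 (T(w) = -5 + 0 = -5)
-241*T(11) = -241*(-5) = 1205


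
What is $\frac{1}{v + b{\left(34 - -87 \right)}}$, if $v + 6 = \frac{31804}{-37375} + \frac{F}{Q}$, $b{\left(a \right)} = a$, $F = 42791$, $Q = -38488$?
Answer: $\frac{1438489000}{162602849023} \approx 0.0088466$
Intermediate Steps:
$v = - \frac{11454319977}{1438489000}$ ($v = -6 + \left(\frac{31804}{-37375} + \frac{42791}{-38488}\right) = -6 + \left(31804 \left(- \frac{1}{37375}\right) + 42791 \left(- \frac{1}{38488}\right)\right) = -6 - \frac{2823385977}{1438489000} = - \frac{11454319977}{1438489000} \approx -7.9627$)
$\frac{1}{v + b{\left(34 - -87 \right)}} = \frac{1}{- \frac{11454319977}{1438489000} + \left(34 - -87\right)} = \frac{1}{- \frac{11454319977}{1438489000} + \left(34 + 87\right)} = \frac{1}{- \frac{11454319977}{1438489000} + 121} = \frac{1}{\frac{162602849023}{1438489000}} = \frac{1438489000}{162602849023}$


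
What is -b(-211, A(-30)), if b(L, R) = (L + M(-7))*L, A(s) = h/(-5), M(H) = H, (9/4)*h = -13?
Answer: -45998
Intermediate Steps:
h = -52/9 (h = (4/9)*(-13) = -52/9 ≈ -5.7778)
A(s) = 52/45 (A(s) = -52/9/(-5) = -52/9*(-⅕) = 52/45)
b(L, R) = L*(-7 + L) (b(L, R) = (L - 7)*L = (-7 + L)*L = L*(-7 + L))
-b(-211, A(-30)) = -(-211)*(-7 - 211) = -(-211)*(-218) = -1*45998 = -45998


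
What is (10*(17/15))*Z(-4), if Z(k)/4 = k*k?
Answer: 2176/3 ≈ 725.33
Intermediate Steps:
Z(k) = 4*k² (Z(k) = 4*(k*k) = 4*k²)
(10*(17/15))*Z(-4) = (10*(17/15))*(4*(-4)²) = (10*(17*(1/15)))*(4*16) = (10*(17/15))*64 = (34/3)*64 = 2176/3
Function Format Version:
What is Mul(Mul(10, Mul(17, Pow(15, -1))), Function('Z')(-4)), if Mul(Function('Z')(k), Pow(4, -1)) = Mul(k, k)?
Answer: Rational(2176, 3) ≈ 725.33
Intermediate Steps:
Function('Z')(k) = Mul(4, Pow(k, 2)) (Function('Z')(k) = Mul(4, Mul(k, k)) = Mul(4, Pow(k, 2)))
Mul(Mul(10, Mul(17, Pow(15, -1))), Function('Z')(-4)) = Mul(Mul(10, Mul(17, Pow(15, -1))), Mul(4, Pow(-4, 2))) = Mul(Mul(10, Mul(17, Rational(1, 15))), Mul(4, 16)) = Mul(Mul(10, Rational(17, 15)), 64) = Mul(Rational(34, 3), 64) = Rational(2176, 3)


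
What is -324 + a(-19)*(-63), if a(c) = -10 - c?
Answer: -891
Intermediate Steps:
-324 + a(-19)*(-63) = -324 + (-10 - 1*(-19))*(-63) = -324 + (-10 + 19)*(-63) = -324 + 9*(-63) = -324 - 567 = -891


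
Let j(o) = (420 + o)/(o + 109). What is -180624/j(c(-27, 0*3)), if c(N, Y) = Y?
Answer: -1640668/35 ≈ -46876.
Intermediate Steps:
j(o) = (420 + o)/(109 + o)
-180624/j(c(-27, 0*3)) = -180624*(109 + 0*3)/(420 + 0*3) = -180624*(109 + 0)/(420 + 0) = -180624/(420/109) = -180624/((1/109)*420) = -180624/420/109 = -180624*109/420 = -1640668/35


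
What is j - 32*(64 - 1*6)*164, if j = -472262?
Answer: -776646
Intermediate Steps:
j - 32*(64 - 1*6)*164 = -472262 - 32*(64 - 1*6)*164 = -472262 - 32*(64 - 6)*164 = -472262 - 32*58*164 = -472262 - 1856*164 = -472262 - 304384 = -776646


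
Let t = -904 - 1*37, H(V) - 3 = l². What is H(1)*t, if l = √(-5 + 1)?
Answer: 941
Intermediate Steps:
l = 2*I (l = √(-4) = 2*I ≈ 2.0*I)
H(V) = -1 (H(V) = 3 + (2*I)² = 3 - 4 = -1)
t = -941 (t = -904 - 37 = -941)
H(1)*t = -1*(-941) = 941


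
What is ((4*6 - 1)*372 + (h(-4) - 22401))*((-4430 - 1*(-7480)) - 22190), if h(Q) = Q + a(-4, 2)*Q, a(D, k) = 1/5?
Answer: 265085172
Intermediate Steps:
a(D, k) = 1/5
h(Q) = 6*Q/5 (h(Q) = Q + Q/5 = 6*Q/5)
((4*6 - 1)*372 + (h(-4) - 22401))*((-4430 - 1*(-7480)) - 22190) = ((4*6 - 1)*372 + ((6/5)*(-4) - 22401))*((-4430 - 1*(-7480)) - 22190) = ((24 - 1)*372 + (-24/5 - 22401))*((-4430 + 7480) - 22190) = (23*372 - 112029/5)*(3050 - 22190) = (8556 - 112029/5)*(-19140) = -69249/5*(-19140) = 265085172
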